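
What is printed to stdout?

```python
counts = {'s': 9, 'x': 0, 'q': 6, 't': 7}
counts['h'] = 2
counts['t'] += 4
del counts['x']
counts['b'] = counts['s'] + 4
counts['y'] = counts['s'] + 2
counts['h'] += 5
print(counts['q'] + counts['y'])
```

counts['h'] = 2 → {'s': 9, 'x': 0, 'q': 6, 't': 7, 'h': 2}
counts['t'] = 7+4 = 11 → {'s': 9, 'x': 0, 'q': 6, 't': 11, 'h': 2}
del 'x' → {'s': 9, 'q': 6, 't': 11, 'h': 2}
counts['b'] = counts['s']+4 = 13 → {'s': 9, 'q': 6, 't': 11, 'h': 2, 'b': 13}
counts['y'] = counts['s']+2 = 11 → {'s': 9, 'q': 6, 't': 11, 'h': 2, 'b': 13, 'y': 11}
counts['h'] = 2+5 = 7 → {'s': 9, 'q': 6, 't': 11, 'h': 7, 'b': 13, 'y': 11}
counts['q']+counts['y'] = 6+11 = 17

17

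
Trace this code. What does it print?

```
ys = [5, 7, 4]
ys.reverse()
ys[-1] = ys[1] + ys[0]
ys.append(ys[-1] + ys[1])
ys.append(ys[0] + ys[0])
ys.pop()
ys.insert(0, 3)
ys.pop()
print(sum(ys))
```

25

reverse → [4, 7, 5]
ys[-1] = ys[1]+ys[0] = 7+4 = 11 → [4, 7, 11]
append ys[-1]+ys[1] = 11+7 = 18 → [4, 7, 11, 18]
append ys[0]+ys[0] = 4+4 = 8 → [4, 7, 11, 18, 8]
pop() removes 8 → [4, 7, 11, 18]
insert 3 at 0 → [3, 4, 7, 11, 18]
pop() removes 18 → [3, 4, 7, 11]
sum = 25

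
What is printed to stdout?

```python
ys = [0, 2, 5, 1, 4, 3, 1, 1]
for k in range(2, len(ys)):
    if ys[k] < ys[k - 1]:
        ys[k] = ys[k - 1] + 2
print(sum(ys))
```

k=2: 5>=2, unchanged → [0, 2, 5, 1, 4, 3, 1, 1]
k=3: 1<5, ys[3] = 5+2 = 7 → [0, 2, 5, 7, 4, 3, 1, 1]
k=4: 4<7, ys[4] = 7+2 = 9 → [0, 2, 5, 7, 9, 3, 1, 1]
k=5: 3<9, ys[5] = 9+2 = 11 → [0, 2, 5, 7, 9, 11, 1, 1]
k=6: 1<11, ys[6] = 11+2 = 13 → [0, 2, 5, 7, 9, 11, 13, 1]
k=7: 1<13, ys[7] = 13+2 = 15 → [0, 2, 5, 7, 9, 11, 13, 15]
sum = 62

62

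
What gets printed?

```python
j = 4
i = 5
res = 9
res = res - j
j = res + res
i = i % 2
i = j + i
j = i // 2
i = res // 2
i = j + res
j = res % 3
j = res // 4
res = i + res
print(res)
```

15

res = 9-4 = 5
j = 5+5 = 10
i = 5%2 = 1
i = 10+1 = 11
j = 11//2 = 5
i = 5//2 = 2
i = 5+5 = 10
j = 5%3 = 2
j = 5//4 = 1
res = 10+5 = 15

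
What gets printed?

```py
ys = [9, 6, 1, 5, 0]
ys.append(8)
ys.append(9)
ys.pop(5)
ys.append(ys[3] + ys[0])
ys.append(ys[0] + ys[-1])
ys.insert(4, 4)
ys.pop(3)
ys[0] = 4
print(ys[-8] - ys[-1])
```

append 8 → [9, 6, 1, 5, 0, 8]
append 9 → [9, 6, 1, 5, 0, 8, 9]
pop(5) removes 8 → [9, 6, 1, 5, 0, 9]
append ys[3]+ys[0] = 5+9 = 14 → [9, 6, 1, 5, 0, 9, 14]
append ys[0]+ys[-1] = 9+14 = 23 → [9, 6, 1, 5, 0, 9, 14, 23]
insert 4 at 4 → [9, 6, 1, 5, 4, 0, 9, 14, 23]
pop(3) removes 5 → [9, 6, 1, 4, 0, 9, 14, 23]
ys[0] = 4 → [4, 6, 1, 4, 0, 9, 14, 23]
ys[-8]-ys[-1] = 4-23 = -19

-19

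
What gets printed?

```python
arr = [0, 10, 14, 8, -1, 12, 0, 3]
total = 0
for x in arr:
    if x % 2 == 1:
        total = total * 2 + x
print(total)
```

1

x=0: not odd
x=10: not odd
x=14: not odd
x=8: not odd
x=-1: odd, total = 0*2+(-1) = -1
x=12: not odd
x=0: not odd
x=3: odd, total = (-1)*2+3 = 1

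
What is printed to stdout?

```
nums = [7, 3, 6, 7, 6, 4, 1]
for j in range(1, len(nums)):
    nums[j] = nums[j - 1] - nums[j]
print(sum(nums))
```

j=1: nums[1] = 7-3 = 4 → [7, 4, 6, 7, 6, 4, 1]
j=2: nums[2] = 4-6 = -2 → [7, 4, -2, 7, 6, 4, 1]
j=3: nums[3] = (-2)-7 = -9 → [7, 4, -2, -9, 6, 4, 1]
j=4: nums[4] = (-9)-6 = -15 → [7, 4, -2, -9, -15, 4, 1]
j=5: nums[5] = (-15)-4 = -19 → [7, 4, -2, -9, -15, -19, 1]
j=6: nums[6] = (-19)-1 = -20 → [7, 4, -2, -9, -15, -19, -20]
sum = -54

-54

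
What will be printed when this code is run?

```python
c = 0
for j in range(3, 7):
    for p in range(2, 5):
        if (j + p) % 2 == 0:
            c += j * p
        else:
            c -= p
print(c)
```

66

j=3,p=2: odd sum, c = 0-2 = -2
j=3,p=3: even sum, c = (-2)+9 = 7
j=3,p=4: odd sum, c = 7-4 = 3
j=4,p=2: even sum, c = 3+8 = 11
j=4,p=3: odd sum, c = 11-3 = 8
j=4,p=4: even sum, c = 8+16 = 24
j=5,p=2: odd sum, c = 24-2 = 22
j=5,p=3: even sum, c = 22+15 = 37
j=5,p=4: odd sum, c = 37-4 = 33
j=6,p=2: even sum, c = 33+12 = 45
j=6,p=3: odd sum, c = 45-3 = 42
j=6,p=4: even sum, c = 42+24 = 66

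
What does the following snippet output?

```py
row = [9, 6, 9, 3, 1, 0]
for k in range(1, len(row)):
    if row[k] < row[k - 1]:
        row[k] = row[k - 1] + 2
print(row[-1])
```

k=1: 6<9, row[1] = 9+2 = 11 → [9, 11, 9, 3, 1, 0]
k=2: 9<11, row[2] = 11+2 = 13 → [9, 11, 13, 3, 1, 0]
k=3: 3<13, row[3] = 13+2 = 15 → [9, 11, 13, 15, 1, 0]
k=4: 1<15, row[4] = 15+2 = 17 → [9, 11, 13, 15, 17, 0]
k=5: 0<17, row[5] = 17+2 = 19 → [9, 11, 13, 15, 17, 19]

19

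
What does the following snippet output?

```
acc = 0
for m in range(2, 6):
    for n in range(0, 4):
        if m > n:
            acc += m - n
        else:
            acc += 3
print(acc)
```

m=2,n=0: 2>0, acc = 0+2 = 2
m=2,n=1: 2>1, acc = 2+1 = 3
m=2,n=2: not 2>2, acc = 3+3 = 6
m=2,n=3: not 2>3, acc = 6+3 = 9
m=3,n=0: 3>0, acc = 9+3 = 12
m=3,n=1: 3>1, acc = 12+2 = 14
m=3,n=2: 3>2, acc = 14+1 = 15
m=3,n=3: not 3>3, acc = 15+3 = 18
m=4,n=0: 4>0, acc = 18+4 = 22
m=4,n=1: 4>1, acc = 22+3 = 25
m=4,n=2: 4>2, acc = 25+2 = 27
m=4,n=3: 4>3, acc = 27+1 = 28
m=5,n=0: 5>0, acc = 28+5 = 33
m=5,n=1: 5>1, acc = 33+4 = 37
m=5,n=2: 5>2, acc = 37+3 = 40
m=5,n=3: 5>3, acc = 40+2 = 42

42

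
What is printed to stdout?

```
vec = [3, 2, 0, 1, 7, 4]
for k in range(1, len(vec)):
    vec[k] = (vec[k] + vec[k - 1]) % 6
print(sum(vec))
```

19

k=1: vec[1] = (2+3)%6 = 5 → [3, 5, 0, 1, 7, 4]
k=2: vec[2] = (0+5)%6 = 5 → [3, 5, 5, 1, 7, 4]
k=3: vec[3] = (1+5)%6 = 0 → [3, 5, 5, 0, 7, 4]
k=4: vec[4] = (7+0)%6 = 1 → [3, 5, 5, 0, 1, 4]
k=5: vec[5] = (4+1)%6 = 5 → [3, 5, 5, 0, 1, 5]
sum = 19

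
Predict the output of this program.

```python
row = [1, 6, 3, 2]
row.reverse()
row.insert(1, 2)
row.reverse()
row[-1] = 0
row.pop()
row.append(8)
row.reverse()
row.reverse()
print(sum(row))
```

20

reverse → [2, 3, 6, 1]
insert 2 at 1 → [2, 2, 3, 6, 1]
reverse → [1, 6, 3, 2, 2]
row[-1] = 0 → [1, 6, 3, 2, 0]
pop() removes 0 → [1, 6, 3, 2]
append 8 → [1, 6, 3, 2, 8]
reverse → [8, 2, 3, 6, 1]
reverse → [1, 6, 3, 2, 8]
sum = 20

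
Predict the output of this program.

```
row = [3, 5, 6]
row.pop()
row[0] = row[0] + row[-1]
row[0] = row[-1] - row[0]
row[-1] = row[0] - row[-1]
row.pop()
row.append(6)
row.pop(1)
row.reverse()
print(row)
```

pop() removes 6 → [3, 5]
row[0] = row[0]+row[-1] = 3+5 = 8 → [8, 5]
row[0] = row[-1]-row[0] = 5-8 = -3 → [-3, 5]
row[-1] = row[0]-row[-1] = (-3)-5 = -8 → [-3, -8]
pop() removes -8 → [-3]
append 6 → [-3, 6]
pop(1) removes 6 → [-3]
reverse → [-3]

[-3]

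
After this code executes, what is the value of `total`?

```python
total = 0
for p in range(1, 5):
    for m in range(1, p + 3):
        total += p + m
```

102

p=1,m=1: total = 0+2 = 2
p=1,m=2: total = 2+3 = 5
p=1,m=3: total = 5+4 = 9
p=2,m=1: total = 9+3 = 12
p=2,m=2: total = 12+4 = 16
p=2,m=3: total = 16+5 = 21
p=2,m=4: total = 21+6 = 27
p=3,m=1: total = 27+4 = 31
p=3,m=2: total = 31+5 = 36
p=3,m=3: total = 36+6 = 42
p=3,m=4: total = 42+7 = 49
p=3,m=5: total = 49+8 = 57
p=4,m=1: total = 57+5 = 62
p=4,m=2: total = 62+6 = 68
p=4,m=3: total = 68+7 = 75
p=4,m=4: total = 75+8 = 83
p=4,m=5: total = 83+9 = 92
p=4,m=6: total = 92+10 = 102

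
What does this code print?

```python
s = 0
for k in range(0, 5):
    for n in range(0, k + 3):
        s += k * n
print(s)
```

k=0,n=0: s = 0+0 = 0
k=0,n=1: s = 0+0 = 0
k=0,n=2: s = 0+0 = 0
k=1,n=0: s = 0+0 = 0
k=1,n=1: s = 0+1 = 1
k=1,n=2: s = 1+2 = 3
k=1,n=3: s = 3+3 = 6
k=2,n=0: s = 6+0 = 6
k=2,n=1: s = 6+2 = 8
k=2,n=2: s = 8+4 = 12
k=2,n=3: s = 12+6 = 18
k=2,n=4: s = 18+8 = 26
k=3,n=0: s = 26+0 = 26
k=3,n=1: s = 26+3 = 29
k=3,n=2: s = 29+6 = 35
k=3,n=3: s = 35+9 = 44
k=3,n=4: s = 44+12 = 56
k=3,n=5: s = 56+15 = 71
k=4,n=0: s = 71+0 = 71
k=4,n=1: s = 71+4 = 75
k=4,n=2: s = 75+8 = 83
k=4,n=3: s = 83+12 = 95
k=4,n=4: s = 95+16 = 111
k=4,n=5: s = 111+20 = 131
k=4,n=6: s = 131+24 = 155

155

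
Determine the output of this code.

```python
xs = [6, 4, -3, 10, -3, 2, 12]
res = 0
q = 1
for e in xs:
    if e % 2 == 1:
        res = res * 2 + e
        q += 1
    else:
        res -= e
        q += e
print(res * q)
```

e=6: not odd, res = 0-6 = -6; q=7
e=4: not odd, res = (-6)-4 = -10; q=11
e=-3: odd, res = (-10)*2+(-3) = -23; q=12
e=10: not odd, res = (-23)-10 = -33; q=22
e=-3: odd, res = (-33)*2+(-3) = -69; q=23
e=2: not odd, res = (-69)-2 = -71; q=25
e=12: not odd, res = (-71)-12 = -83; q=37
res*q = (-83)*37 = -3071

-3071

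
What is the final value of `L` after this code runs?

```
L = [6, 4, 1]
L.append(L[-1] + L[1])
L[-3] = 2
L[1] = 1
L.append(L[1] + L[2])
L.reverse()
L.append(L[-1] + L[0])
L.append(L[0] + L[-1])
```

[2, 5, 1, 1, 6, 8, 10]

append L[-1]+L[1] = 1+4 = 5 → [6, 4, 1, 5]
L[-3] = 2 → [6, 2, 1, 5]
L[1] = 1 → [6, 1, 1, 5]
append L[1]+L[2] = 1+1 = 2 → [6, 1, 1, 5, 2]
reverse → [2, 5, 1, 1, 6]
append L[-1]+L[0] = 6+2 = 8 → [2, 5, 1, 1, 6, 8]
append L[0]+L[-1] = 2+8 = 10 → [2, 5, 1, 1, 6, 8, 10]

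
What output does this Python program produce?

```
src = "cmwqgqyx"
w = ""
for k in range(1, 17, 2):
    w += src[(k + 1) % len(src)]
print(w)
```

k=1: add src[2]='w' → 'w'
k=3: add src[4]='g' → 'wg'
k=5: add src[6]='y' → 'wgy'
k=7: add src[0]='c' → 'wgyc'
k=9: add src[2]='w' → 'wgycw'
k=11: add src[4]='g' → 'wgycwg'
k=13: add src[6]='y' → 'wgycwgy'
k=15: add src[0]='c' → 'wgycwgyc'

wgycwgyc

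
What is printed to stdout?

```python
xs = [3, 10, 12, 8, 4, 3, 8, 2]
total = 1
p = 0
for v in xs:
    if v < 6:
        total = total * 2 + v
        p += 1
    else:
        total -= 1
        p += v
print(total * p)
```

v=3: <6, total = 1*2+3 = 5; p=1
v=10: not <6, total = 5-1 = 4; p=11
v=12: not <6, total = 4-1 = 3; p=23
v=8: not <6, total = 3-1 = 2; p=31
v=4: <6, total = 2*2+4 = 8; p=32
v=3: <6, total = 8*2+3 = 19; p=33
v=8: not <6, total = 19-1 = 18; p=41
v=2: <6, total = 18*2+2 = 38; p=42
total*p = 38*42 = 1596

1596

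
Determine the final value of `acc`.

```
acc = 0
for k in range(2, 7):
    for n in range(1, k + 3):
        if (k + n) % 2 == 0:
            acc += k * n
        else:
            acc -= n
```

k=2,n=1: odd sum, acc = 0-1 = -1
k=2,n=2: even sum, acc = (-1)+4 = 3
k=2,n=3: odd sum, acc = 3-3 = 0
k=2,n=4: even sum, acc = 0+8 = 8
k=3,n=1: even sum, acc = 8+3 = 11
k=3,n=2: odd sum, acc = 11-2 = 9
k=3,n=3: even sum, acc = 9+9 = 18
k=3,n=4: odd sum, acc = 18-4 = 14
k=3,n=5: even sum, acc = 14+15 = 29
k=4,n=1: odd sum, acc = 29-1 = 28
k=4,n=2: even sum, acc = 28+8 = 36
k=4,n=3: odd sum, acc = 36-3 = 33
k=4,n=4: even sum, acc = 33+16 = 49
k=4,n=5: odd sum, acc = 49-5 = 44
k=4,n=6: even sum, acc = 44+24 = 68
k=5,n=1: even sum, acc = 68+5 = 73
k=5,n=2: odd sum, acc = 73-2 = 71
k=5,n=3: even sum, acc = 71+15 = 86
k=5,n=4: odd sum, acc = 86-4 = 82
k=5,n=5: even sum, acc = 82+25 = 107
k=5,n=6: odd sum, acc = 107-6 = 101
k=5,n=7: even sum, acc = 101+35 = 136
k=6,n=1: odd sum, acc = 136-1 = 135
k=6,n=2: even sum, acc = 135+12 = 147
k=6,n=3: odd sum, acc = 147-3 = 144
k=6,n=4: even sum, acc = 144+24 = 168
k=6,n=5: odd sum, acc = 168-5 = 163
k=6,n=6: even sum, acc = 163+36 = 199
k=6,n=7: odd sum, acc = 199-7 = 192
k=6,n=8: even sum, acc = 192+48 = 240

240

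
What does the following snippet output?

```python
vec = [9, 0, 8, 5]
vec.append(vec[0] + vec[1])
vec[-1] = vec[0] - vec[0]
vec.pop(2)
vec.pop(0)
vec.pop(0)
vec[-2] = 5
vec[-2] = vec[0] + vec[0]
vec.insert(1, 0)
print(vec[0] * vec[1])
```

append vec[0]+vec[1] = 9+0 = 9 → [9, 0, 8, 5, 9]
vec[-1] = vec[0]-vec[0] = 9-9 = 0 → [9, 0, 8, 5, 0]
pop(2) removes 8 → [9, 0, 5, 0]
pop(0) removes 9 → [0, 5, 0]
pop(0) removes 0 → [5, 0]
vec[-2] = 5 → [5, 0]
vec[-2] = vec[0]+vec[0] = 5+5 = 10 → [10, 0]
insert 0 at 1 → [10, 0, 0]
vec[0]*vec[1] = 10*0 = 0

0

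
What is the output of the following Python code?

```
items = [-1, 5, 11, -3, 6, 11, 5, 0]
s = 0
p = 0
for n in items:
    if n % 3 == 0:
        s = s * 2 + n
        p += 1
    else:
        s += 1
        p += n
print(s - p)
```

n=-1: not %3==0, s = 0+1 = 1; p=-1
n=5: not %3==0, s = 1+1 = 2; p=4
n=11: not %3==0, s = 2+1 = 3; p=15
n=-3: %3==0, s = 3*2+(-3) = 3; p=16
n=6: %3==0, s = 3*2+6 = 12; p=17
n=11: not %3==0, s = 12+1 = 13; p=28
n=5: not %3==0, s = 13+1 = 14; p=33
n=0: %3==0, s = 14*2+0 = 28; p=34
s-p = 28-34 = -6

-6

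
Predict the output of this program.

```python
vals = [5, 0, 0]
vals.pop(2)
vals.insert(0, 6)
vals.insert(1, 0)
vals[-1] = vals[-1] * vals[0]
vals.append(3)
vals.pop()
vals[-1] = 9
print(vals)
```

pop(2) removes 0 → [5, 0]
insert 6 at 0 → [6, 5, 0]
insert 0 at 1 → [6, 0, 5, 0]
vals[-1] = vals[-1]*vals[0] = 0*6 = 0 → [6, 0, 5, 0]
append 3 → [6, 0, 5, 0, 3]
pop() removes 3 → [6, 0, 5, 0]
vals[-1] = 9 → [6, 0, 5, 9]

[6, 0, 5, 9]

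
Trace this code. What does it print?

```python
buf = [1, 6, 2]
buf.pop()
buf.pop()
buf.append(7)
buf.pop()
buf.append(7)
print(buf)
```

[1, 7]

pop() removes 2 → [1, 6]
pop() removes 6 → [1]
append 7 → [1, 7]
pop() removes 7 → [1]
append 7 → [1, 7]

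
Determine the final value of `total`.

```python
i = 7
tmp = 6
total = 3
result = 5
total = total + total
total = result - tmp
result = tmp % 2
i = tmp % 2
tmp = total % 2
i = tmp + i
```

total = 3+3 = 6
total = 5-6 = -1
result = 6%2 = 0
i = 6%2 = 0
tmp = (-1)%2 = 1
i = 1+0 = 1

-1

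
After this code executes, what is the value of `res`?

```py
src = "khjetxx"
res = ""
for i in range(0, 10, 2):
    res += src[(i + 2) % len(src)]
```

i=0: add src[2]='j' → 'j'
i=2: add src[4]='t' → 'jt'
i=4: add src[6]='x' → 'jtx'
i=6: add src[1]='h' → 'jtxh'
i=8: add src[3]='e' → 'jtxhe'

'jtxhe'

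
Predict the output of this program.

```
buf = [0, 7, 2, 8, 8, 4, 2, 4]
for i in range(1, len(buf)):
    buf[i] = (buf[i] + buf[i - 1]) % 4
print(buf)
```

[0, 3, 1, 1, 1, 1, 3, 3]

i=1: buf[1] = (7+0)%4 = 3 → [0, 3, 2, 8, 8, 4, 2, 4]
i=2: buf[2] = (2+3)%4 = 1 → [0, 3, 1, 8, 8, 4, 2, 4]
i=3: buf[3] = (8+1)%4 = 1 → [0, 3, 1, 1, 8, 4, 2, 4]
i=4: buf[4] = (8+1)%4 = 1 → [0, 3, 1, 1, 1, 4, 2, 4]
i=5: buf[5] = (4+1)%4 = 1 → [0, 3, 1, 1, 1, 1, 2, 4]
i=6: buf[6] = (2+1)%4 = 3 → [0, 3, 1, 1, 1, 1, 3, 4]
i=7: buf[7] = (4+3)%4 = 3 → [0, 3, 1, 1, 1, 1, 3, 3]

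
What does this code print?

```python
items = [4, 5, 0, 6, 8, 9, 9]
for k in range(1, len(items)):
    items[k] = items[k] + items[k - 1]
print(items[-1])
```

k=1: items[1] = 5+4 = 9 → [4, 9, 0, 6, 8, 9, 9]
k=2: items[2] = 0+9 = 9 → [4, 9, 9, 6, 8, 9, 9]
k=3: items[3] = 6+9 = 15 → [4, 9, 9, 15, 8, 9, 9]
k=4: items[4] = 8+15 = 23 → [4, 9, 9, 15, 23, 9, 9]
k=5: items[5] = 9+23 = 32 → [4, 9, 9, 15, 23, 32, 9]
k=6: items[6] = 9+32 = 41 → [4, 9, 9, 15, 23, 32, 41]

41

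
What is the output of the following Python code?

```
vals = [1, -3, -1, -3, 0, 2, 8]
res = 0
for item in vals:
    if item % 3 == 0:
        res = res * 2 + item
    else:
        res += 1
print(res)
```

-4

item=1: not %3==0, res = 0+1 = 1
item=-3: %3==0, res = 1*2+(-3) = -1
item=-1: not %3==0, res = (-1)+1 = 0
item=-3: %3==0, res = 0*2+(-3) = -3
item=0: %3==0, res = (-3)*2+0 = -6
item=2: not %3==0, res = (-6)+1 = -5
item=8: not %3==0, res = (-5)+1 = -4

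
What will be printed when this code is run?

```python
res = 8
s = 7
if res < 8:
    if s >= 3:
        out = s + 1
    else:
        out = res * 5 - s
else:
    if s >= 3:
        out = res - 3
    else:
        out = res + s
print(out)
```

res=8, s=7
res < 8 is False; s >= 3 is True
→ out = res - 3 = 5

5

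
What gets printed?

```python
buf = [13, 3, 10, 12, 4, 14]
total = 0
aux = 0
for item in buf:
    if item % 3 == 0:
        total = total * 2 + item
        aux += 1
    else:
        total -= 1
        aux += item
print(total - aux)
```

item=13: not %3==0, total = 0-1 = -1; aux=13
item=3: %3==0, total = (-1)*2+3 = 1; aux=14
item=10: not %3==0, total = 1-1 = 0; aux=24
item=12: %3==0, total = 0*2+12 = 12; aux=25
item=4: not %3==0, total = 12-1 = 11; aux=29
item=14: not %3==0, total = 11-1 = 10; aux=43
total-aux = 10-43 = -33

-33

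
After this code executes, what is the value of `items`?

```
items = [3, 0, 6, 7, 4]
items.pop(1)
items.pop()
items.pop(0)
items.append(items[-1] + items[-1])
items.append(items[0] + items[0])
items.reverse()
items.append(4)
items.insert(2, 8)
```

[12, 14, 8, 7, 6, 4]

pop(1) removes 0 → [3, 6, 7, 4]
pop() removes 4 → [3, 6, 7]
pop(0) removes 3 → [6, 7]
append items[-1]+items[-1] = 7+7 = 14 → [6, 7, 14]
append items[0]+items[0] = 6+6 = 12 → [6, 7, 14, 12]
reverse → [12, 14, 7, 6]
append 4 → [12, 14, 7, 6, 4]
insert 8 at 2 → [12, 14, 8, 7, 6, 4]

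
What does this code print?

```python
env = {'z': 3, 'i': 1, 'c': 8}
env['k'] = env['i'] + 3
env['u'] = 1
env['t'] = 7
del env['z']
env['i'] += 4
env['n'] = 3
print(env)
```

env['k'] = env['i']+3 = 4 → {'z': 3, 'i': 1, 'c': 8, 'k': 4}
env['u'] = 1 → {'z': 3, 'i': 1, 'c': 8, 'k': 4, 'u': 1}
env['t'] = 7 → {'z': 3, 'i': 1, 'c': 8, 'k': 4, 'u': 1, 't': 7}
del 'z' → {'i': 1, 'c': 8, 'k': 4, 'u': 1, 't': 7}
env['i'] = 1+4 = 5 → {'i': 5, 'c': 8, 'k': 4, 'u': 1, 't': 7}
env['n'] = 3 → {'i': 5, 'c': 8, 'k': 4, 'u': 1, 't': 7, 'n': 3}

{'i': 5, 'c': 8, 'k': 4, 'u': 1, 't': 7, 'n': 3}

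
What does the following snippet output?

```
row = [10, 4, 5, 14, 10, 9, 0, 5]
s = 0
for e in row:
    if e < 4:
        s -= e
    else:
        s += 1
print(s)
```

7

e=10: not <4, s = 0+1 = 1
e=4: not <4, s = 1+1 = 2
e=5: not <4, s = 2+1 = 3
e=14: not <4, s = 3+1 = 4
e=10: not <4, s = 4+1 = 5
e=9: not <4, s = 5+1 = 6
e=0: <4, s = 6-0 = 6
e=5: not <4, s = 6+1 = 7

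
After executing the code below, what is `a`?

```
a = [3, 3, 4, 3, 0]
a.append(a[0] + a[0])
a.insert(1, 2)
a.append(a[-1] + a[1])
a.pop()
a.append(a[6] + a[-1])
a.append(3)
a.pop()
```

append a[0]+a[0] = 3+3 = 6 → [3, 3, 4, 3, 0, 6]
insert 2 at 1 → [3, 2, 3, 4, 3, 0, 6]
append a[-1]+a[1] = 6+2 = 8 → [3, 2, 3, 4, 3, 0, 6, 8]
pop() removes 8 → [3, 2, 3, 4, 3, 0, 6]
append a[6]+a[-1] = 6+6 = 12 → [3, 2, 3, 4, 3, 0, 6, 12]
append 3 → [3, 2, 3, 4, 3, 0, 6, 12, 3]
pop() removes 3 → [3, 2, 3, 4, 3, 0, 6, 12]

[3, 2, 3, 4, 3, 0, 6, 12]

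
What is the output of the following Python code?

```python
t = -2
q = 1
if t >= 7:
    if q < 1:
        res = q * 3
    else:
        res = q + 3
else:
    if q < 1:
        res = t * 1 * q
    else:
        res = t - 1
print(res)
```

-3

t=-2, q=1
t >= 7 is False; q < 1 is False
→ res = t - 1 = -3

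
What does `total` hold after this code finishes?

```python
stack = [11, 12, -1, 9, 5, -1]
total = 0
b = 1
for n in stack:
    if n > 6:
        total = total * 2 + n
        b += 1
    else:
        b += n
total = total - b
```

n=11: >6, total = 0*2+11 = 11; b=2
n=12: >6, total = 11*2+12 = 34; b=3
n=-1: not >6; b=2
n=9: >6, total = 34*2+9 = 77; b=3
n=5: not >6; b=8
n=-1: not >6; b=7
total-b = 77-7 = 70

70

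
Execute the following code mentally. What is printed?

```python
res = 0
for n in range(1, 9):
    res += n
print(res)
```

n=1: res = 0+1 = 1
n=2: res = 1+2 = 3
n=3: res = 3+3 = 6
n=4: res = 6+4 = 10
n=5: res = 10+5 = 15
n=6: res = 15+6 = 21
n=7: res = 21+7 = 28
n=8: res = 28+8 = 36

36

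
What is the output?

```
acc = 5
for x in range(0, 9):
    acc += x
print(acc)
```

41

x=0: acc = 5+0 = 5
x=1: acc = 5+1 = 6
x=2: acc = 6+2 = 8
x=3: acc = 8+3 = 11
x=4: acc = 11+4 = 15
x=5: acc = 15+5 = 20
x=6: acc = 20+6 = 26
x=7: acc = 26+7 = 33
x=8: acc = 33+8 = 41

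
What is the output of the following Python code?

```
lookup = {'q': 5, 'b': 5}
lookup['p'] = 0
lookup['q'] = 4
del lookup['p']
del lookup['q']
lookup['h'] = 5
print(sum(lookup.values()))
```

lookup['p'] = 0 → {'q': 5, 'b': 5, 'p': 0}
lookup['q'] = 4 → {'q': 4, 'b': 5, 'p': 0}
del 'p' → {'q': 4, 'b': 5}
del 'q' → {'b': 5}
lookup['h'] = 5 → {'b': 5, 'h': 5}
sum of values = 10

10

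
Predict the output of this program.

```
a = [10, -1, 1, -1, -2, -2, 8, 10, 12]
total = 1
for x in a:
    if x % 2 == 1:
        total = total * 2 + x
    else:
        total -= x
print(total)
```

x=10: not odd, total = 1-10 = -9
x=-1: odd, total = (-9)*2+(-1) = -19
x=1: odd, total = (-19)*2+1 = -37
x=-1: odd, total = (-37)*2+(-1) = -75
x=-2: not odd, total = (-75)-(-2) = -73
x=-2: not odd, total = (-73)-(-2) = -71
x=8: not odd, total = (-71)-8 = -79
x=10: not odd, total = (-79)-10 = -89
x=12: not odd, total = (-89)-12 = -101

-101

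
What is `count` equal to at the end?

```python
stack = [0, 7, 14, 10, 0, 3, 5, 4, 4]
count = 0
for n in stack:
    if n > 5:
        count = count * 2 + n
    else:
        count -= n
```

n=0: not >5, count = 0-0 = 0
n=7: >5, count = 0*2+7 = 7
n=14: >5, count = 7*2+14 = 28
n=10: >5, count = 28*2+10 = 66
n=0: not >5, count = 66-0 = 66
n=3: not >5, count = 66-3 = 63
n=5: not >5, count = 63-5 = 58
n=4: not >5, count = 58-4 = 54
n=4: not >5, count = 54-4 = 50

50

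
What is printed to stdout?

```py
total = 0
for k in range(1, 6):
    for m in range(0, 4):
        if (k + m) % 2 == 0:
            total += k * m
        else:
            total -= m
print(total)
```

34

k=1,m=0: odd sum, total = 0-0 = 0
k=1,m=1: even sum, total = 0+1 = 1
k=1,m=2: odd sum, total = 1-2 = -1
k=1,m=3: even sum, total = (-1)+3 = 2
k=2,m=0: even sum, total = 2+0 = 2
k=2,m=1: odd sum, total = 2-1 = 1
k=2,m=2: even sum, total = 1+4 = 5
k=2,m=3: odd sum, total = 5-3 = 2
k=3,m=0: odd sum, total = 2-0 = 2
k=3,m=1: even sum, total = 2+3 = 5
k=3,m=2: odd sum, total = 5-2 = 3
k=3,m=3: even sum, total = 3+9 = 12
k=4,m=0: even sum, total = 12+0 = 12
k=4,m=1: odd sum, total = 12-1 = 11
k=4,m=2: even sum, total = 11+8 = 19
k=4,m=3: odd sum, total = 19-3 = 16
k=5,m=0: odd sum, total = 16-0 = 16
k=5,m=1: even sum, total = 16+5 = 21
k=5,m=2: odd sum, total = 21-2 = 19
k=5,m=3: even sum, total = 19+15 = 34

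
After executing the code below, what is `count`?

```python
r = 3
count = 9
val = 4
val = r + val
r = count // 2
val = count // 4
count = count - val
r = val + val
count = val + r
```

val = 3+4 = 7
r = 9//2 = 4
val = 9//4 = 2
count = 9-2 = 7
r = 2+2 = 4
count = 2+4 = 6

6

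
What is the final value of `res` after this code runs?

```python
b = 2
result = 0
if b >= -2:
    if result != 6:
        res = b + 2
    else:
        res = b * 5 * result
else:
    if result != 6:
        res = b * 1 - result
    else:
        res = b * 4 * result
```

b=2, result=0
b >= -2 is True; result != 6 is True
→ res = b + 2 = 4

4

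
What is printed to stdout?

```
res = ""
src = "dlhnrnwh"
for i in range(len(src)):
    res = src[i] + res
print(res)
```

i=0: prepend 'd' → 'd'
i=1: prepend 'l' → 'ld'
i=2: prepend 'h' → 'hld'
i=3: prepend 'n' → 'nhld'
i=4: prepend 'r' → 'rnhld'
i=5: prepend 'n' → 'nrnhld'
i=6: prepend 'w' → 'wnrnhld'
i=7: prepend 'h' → 'hwnrnhld'

hwnrnhld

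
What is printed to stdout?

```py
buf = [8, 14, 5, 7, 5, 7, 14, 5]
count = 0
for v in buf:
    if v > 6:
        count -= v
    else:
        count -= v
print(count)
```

v=8: >6, count = 0-8 = -8
v=14: >6, count = (-8)-14 = -22
v=5: not >6, count = (-22)-5 = -27
v=7: >6, count = (-27)-7 = -34
v=5: not >6, count = (-34)-5 = -39
v=7: >6, count = (-39)-7 = -46
v=14: >6, count = (-46)-14 = -60
v=5: not >6, count = (-60)-5 = -65

-65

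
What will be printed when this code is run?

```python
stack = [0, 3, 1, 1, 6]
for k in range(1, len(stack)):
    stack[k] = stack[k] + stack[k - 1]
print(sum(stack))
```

23

k=1: stack[1] = 3+0 = 3 → [0, 3, 1, 1, 6]
k=2: stack[2] = 1+3 = 4 → [0, 3, 4, 1, 6]
k=3: stack[3] = 1+4 = 5 → [0, 3, 4, 5, 6]
k=4: stack[4] = 6+5 = 11 → [0, 3, 4, 5, 11]
sum = 23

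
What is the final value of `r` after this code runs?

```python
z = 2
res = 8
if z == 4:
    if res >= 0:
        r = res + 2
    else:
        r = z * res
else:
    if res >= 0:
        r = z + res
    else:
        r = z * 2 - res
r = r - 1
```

z=2, res=8
z == 4 is False; res >= 0 is True
→ r = z + res = 10
r = 10-1 = 9

9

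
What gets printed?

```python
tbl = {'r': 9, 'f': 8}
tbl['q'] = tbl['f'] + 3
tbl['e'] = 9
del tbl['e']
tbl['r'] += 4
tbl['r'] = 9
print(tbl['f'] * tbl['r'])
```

tbl['q'] = tbl['f']+3 = 11 → {'r': 9, 'f': 8, 'q': 11}
tbl['e'] = 9 → {'r': 9, 'f': 8, 'q': 11, 'e': 9}
del 'e' → {'r': 9, 'f': 8, 'q': 11}
tbl['r'] = 9+4 = 13 → {'r': 13, 'f': 8, 'q': 11}
tbl['r'] = 9 → {'r': 9, 'f': 8, 'q': 11}
tbl['f']*tbl['r'] = 8*9 = 72

72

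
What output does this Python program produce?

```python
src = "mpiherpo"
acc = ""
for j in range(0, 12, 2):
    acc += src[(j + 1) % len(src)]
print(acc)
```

j=0: add src[1]='p' → 'p'
j=2: add src[3]='h' → 'ph'
j=4: add src[5]='r' → 'phr'
j=6: add src[7]='o' → 'phro'
j=8: add src[1]='p' → 'phrop'
j=10: add src[3]='h' → 'phroph'

phroph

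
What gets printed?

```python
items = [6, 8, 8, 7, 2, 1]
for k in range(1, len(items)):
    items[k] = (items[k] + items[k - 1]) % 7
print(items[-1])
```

k=1: items[1] = (8+6)%7 = 0 → [6, 0, 8, 7, 2, 1]
k=2: items[2] = (8+0)%7 = 1 → [6, 0, 1, 7, 2, 1]
k=3: items[3] = (7+1)%7 = 1 → [6, 0, 1, 1, 2, 1]
k=4: items[4] = (2+1)%7 = 3 → [6, 0, 1, 1, 3, 1]
k=5: items[5] = (1+3)%7 = 4 → [6, 0, 1, 1, 3, 4]

4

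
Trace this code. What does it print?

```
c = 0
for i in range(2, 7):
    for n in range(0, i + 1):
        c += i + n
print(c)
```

165

i=2,n=0: c = 0+2 = 2
i=2,n=1: c = 2+3 = 5
i=2,n=2: c = 5+4 = 9
i=3,n=0: c = 9+3 = 12
i=3,n=1: c = 12+4 = 16
i=3,n=2: c = 16+5 = 21
i=3,n=3: c = 21+6 = 27
i=4,n=0: c = 27+4 = 31
i=4,n=1: c = 31+5 = 36
i=4,n=2: c = 36+6 = 42
i=4,n=3: c = 42+7 = 49
i=4,n=4: c = 49+8 = 57
i=5,n=0: c = 57+5 = 62
i=5,n=1: c = 62+6 = 68
i=5,n=2: c = 68+7 = 75
i=5,n=3: c = 75+8 = 83
i=5,n=4: c = 83+9 = 92
i=5,n=5: c = 92+10 = 102
i=6,n=0: c = 102+6 = 108
i=6,n=1: c = 108+7 = 115
i=6,n=2: c = 115+8 = 123
i=6,n=3: c = 123+9 = 132
i=6,n=4: c = 132+10 = 142
i=6,n=5: c = 142+11 = 153
i=6,n=6: c = 153+12 = 165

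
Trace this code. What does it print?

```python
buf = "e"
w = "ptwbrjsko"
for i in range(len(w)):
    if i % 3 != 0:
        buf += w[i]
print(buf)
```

i=0: skip
i=1: add 't' → 'et'
i=2: add 'w' → 'etw'
i=3: skip
i=4: add 'r' → 'etwr'
i=5: add 'j' → 'etwrj'
i=6: skip
i=7: add 'k' → 'etwrjk'
i=8: add 'o' → 'etwrjko'

etwrjko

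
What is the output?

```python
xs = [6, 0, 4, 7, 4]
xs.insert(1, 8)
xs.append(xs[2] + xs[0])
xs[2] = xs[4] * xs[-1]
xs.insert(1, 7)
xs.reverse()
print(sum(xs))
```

84

insert 8 at 1 → [6, 8, 0, 4, 7, 4]
append xs[2]+xs[0] = 0+6 = 6 → [6, 8, 0, 4, 7, 4, 6]
xs[2] = xs[4]*xs[-1] = 7*6 = 42 → [6, 8, 42, 4, 7, 4, 6]
insert 7 at 1 → [6, 7, 8, 42, 4, 7, 4, 6]
reverse → [6, 4, 7, 4, 42, 8, 7, 6]
sum = 84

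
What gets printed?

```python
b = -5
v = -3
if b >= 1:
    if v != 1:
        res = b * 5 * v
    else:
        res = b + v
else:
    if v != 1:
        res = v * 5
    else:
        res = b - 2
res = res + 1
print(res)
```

-14

b=-5, v=-3
b >= 1 is False; v != 1 is True
→ res = v * 5 = -15
res = (-15)+1 = -14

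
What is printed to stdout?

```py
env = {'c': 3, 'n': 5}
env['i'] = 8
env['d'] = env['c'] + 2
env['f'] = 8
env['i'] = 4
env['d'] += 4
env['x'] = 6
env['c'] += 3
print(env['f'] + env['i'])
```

12

env['i'] = 8 → {'c': 3, 'n': 5, 'i': 8}
env['d'] = env['c']+2 = 5 → {'c': 3, 'n': 5, 'i': 8, 'd': 5}
env['f'] = 8 → {'c': 3, 'n': 5, 'i': 8, 'd': 5, 'f': 8}
env['i'] = 4 → {'c': 3, 'n': 5, 'i': 4, 'd': 5, 'f': 8}
env['d'] = 5+4 = 9 → {'c': 3, 'n': 5, 'i': 4, 'd': 9, 'f': 8}
env['x'] = 6 → {'c': 3, 'n': 5, 'i': 4, 'd': 9, 'f': 8, 'x': 6}
env['c'] = 3+3 = 6 → {'c': 6, 'n': 5, 'i': 4, 'd': 9, 'f': 8, 'x': 6}
env['f']+env['i'] = 8+4 = 12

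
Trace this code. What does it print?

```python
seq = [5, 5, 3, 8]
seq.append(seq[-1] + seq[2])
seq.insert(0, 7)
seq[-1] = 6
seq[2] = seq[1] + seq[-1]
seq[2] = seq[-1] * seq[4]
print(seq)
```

[7, 5, 48, 3, 8, 6]

append seq[-1]+seq[2] = 8+3 = 11 → [5, 5, 3, 8, 11]
insert 7 at 0 → [7, 5, 5, 3, 8, 11]
seq[-1] = 6 → [7, 5, 5, 3, 8, 6]
seq[2] = seq[1]+seq[-1] = 5+6 = 11 → [7, 5, 11, 3, 8, 6]
seq[2] = seq[-1]*seq[4] = 6*8 = 48 → [7, 5, 48, 3, 8, 6]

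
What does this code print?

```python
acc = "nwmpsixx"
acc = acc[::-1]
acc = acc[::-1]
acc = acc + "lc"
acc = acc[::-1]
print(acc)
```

clxxispmwn

reverse → 'xxispmwn'
reverse → 'nwmpsixx'
+ 'lc' → 'nwmpsixxlc'
reverse → 'clxxispmwn'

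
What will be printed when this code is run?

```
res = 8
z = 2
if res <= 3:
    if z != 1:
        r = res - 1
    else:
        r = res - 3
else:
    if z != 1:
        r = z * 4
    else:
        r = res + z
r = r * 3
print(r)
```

res=8, z=2
res <= 3 is False; z != 1 is True
→ r = z * 4 = 8
r = 8*3 = 24

24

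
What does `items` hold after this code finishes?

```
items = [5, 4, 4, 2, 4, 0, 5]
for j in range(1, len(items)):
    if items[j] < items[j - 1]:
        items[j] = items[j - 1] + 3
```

j=1: 4<5, items[1] = 5+3 = 8 → [5, 8, 4, 2, 4, 0, 5]
j=2: 4<8, items[2] = 8+3 = 11 → [5, 8, 11, 2, 4, 0, 5]
j=3: 2<11, items[3] = 11+3 = 14 → [5, 8, 11, 14, 4, 0, 5]
j=4: 4<14, items[4] = 14+3 = 17 → [5, 8, 11, 14, 17, 0, 5]
j=5: 0<17, items[5] = 17+3 = 20 → [5, 8, 11, 14, 17, 20, 5]
j=6: 5<20, items[6] = 20+3 = 23 → [5, 8, 11, 14, 17, 20, 23]

[5, 8, 11, 14, 17, 20, 23]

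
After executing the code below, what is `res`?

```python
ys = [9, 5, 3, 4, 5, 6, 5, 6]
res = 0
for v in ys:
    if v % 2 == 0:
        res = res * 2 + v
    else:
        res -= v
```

-132

v=9: not even, res = 0-9 = -9
v=5: not even, res = (-9)-5 = -14
v=3: not even, res = (-14)-3 = -17
v=4: even, res = (-17)*2+4 = -30
v=5: not even, res = (-30)-5 = -35
v=6: even, res = (-35)*2+6 = -64
v=5: not even, res = (-64)-5 = -69
v=6: even, res = (-69)*2+6 = -132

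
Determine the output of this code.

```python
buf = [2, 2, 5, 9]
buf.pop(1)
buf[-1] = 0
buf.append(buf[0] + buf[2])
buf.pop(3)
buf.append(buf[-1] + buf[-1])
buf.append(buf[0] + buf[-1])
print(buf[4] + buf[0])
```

pop(1) removes 2 → [2, 5, 9]
buf[-1] = 0 → [2, 5, 0]
append buf[0]+buf[2] = 2+0 = 2 → [2, 5, 0, 2]
pop(3) removes 2 → [2, 5, 0]
append buf[-1]+buf[-1] = 0+0 = 0 → [2, 5, 0, 0]
append buf[0]+buf[-1] = 2+0 = 2 → [2, 5, 0, 0, 2]
buf[4]+buf[0] = 2+2 = 4

4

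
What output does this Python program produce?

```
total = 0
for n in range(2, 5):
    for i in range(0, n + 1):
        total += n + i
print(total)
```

57

n=2,i=0: total = 0+2 = 2
n=2,i=1: total = 2+3 = 5
n=2,i=2: total = 5+4 = 9
n=3,i=0: total = 9+3 = 12
n=3,i=1: total = 12+4 = 16
n=3,i=2: total = 16+5 = 21
n=3,i=3: total = 21+6 = 27
n=4,i=0: total = 27+4 = 31
n=4,i=1: total = 31+5 = 36
n=4,i=2: total = 36+6 = 42
n=4,i=3: total = 42+7 = 49
n=4,i=4: total = 49+8 = 57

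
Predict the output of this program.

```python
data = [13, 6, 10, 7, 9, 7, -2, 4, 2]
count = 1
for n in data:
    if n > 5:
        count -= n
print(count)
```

-51

n=13: >5, count = 1-13 = -12
n=6: >5, count = (-12)-6 = -18
n=10: >5, count = (-18)-10 = -28
n=7: >5, count = (-28)-7 = -35
n=9: >5, count = (-35)-9 = -44
n=7: >5, count = (-44)-7 = -51
n=-2: not >5
n=4: not >5
n=2: not >5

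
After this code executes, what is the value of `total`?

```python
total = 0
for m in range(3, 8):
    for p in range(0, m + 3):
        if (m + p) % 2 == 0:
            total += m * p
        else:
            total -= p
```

m=3,p=0: odd sum, total = 0-0 = 0
m=3,p=1: even sum, total = 0+3 = 3
m=3,p=2: odd sum, total = 3-2 = 1
m=3,p=3: even sum, total = 1+9 = 10
m=3,p=4: odd sum, total = 10-4 = 6
m=3,p=5: even sum, total = 6+15 = 21
m=4,p=0: even sum, total = 21+0 = 21
m=4,p=1: odd sum, total = 21-1 = 20
m=4,p=2: even sum, total = 20+8 = 28
m=4,p=3: odd sum, total = 28-3 = 25
m=4,p=4: even sum, total = 25+16 = 41
m=4,p=5: odd sum, total = 41-5 = 36
m=4,p=6: even sum, total = 36+24 = 60
m=5,p=0: odd sum, total = 60-0 = 60
m=5,p=1: even sum, total = 60+5 = 65
m=5,p=2: odd sum, total = 65-2 = 63
m=5,p=3: even sum, total = 63+15 = 78
m=5,p=4: odd sum, total = 78-4 = 74
m=5,p=5: even sum, total = 74+25 = 99
m=5,p=6: odd sum, total = 99-6 = 93
m=5,p=7: even sum, total = 93+35 = 128
m=6,p=0: even sum, total = 128+0 = 128
m=6,p=1: odd sum, total = 128-1 = 127
m=6,p=2: even sum, total = 127+12 = 139
m=6,p=3: odd sum, total = 139-3 = 136
m=6,p=4: even sum, total = 136+24 = 160
m=6,p=5: odd sum, total = 160-5 = 155
m=6,p=6: even sum, total = 155+36 = 191
m=6,p=7: odd sum, total = 191-7 = 184
m=6,p=8: even sum, total = 184+48 = 232
m=7,p=0: odd sum, total = 232-0 = 232
m=7,p=1: even sum, total = 232+7 = 239
m=7,p=2: odd sum, total = 239-2 = 237
m=7,p=3: even sum, total = 237+21 = 258
m=7,p=4: odd sum, total = 258-4 = 254
m=7,p=5: even sum, total = 254+35 = 289
m=7,p=6: odd sum, total = 289-6 = 283
m=7,p=7: even sum, total = 283+49 = 332
m=7,p=8: odd sum, total = 332-8 = 324
m=7,p=9: even sum, total = 324+63 = 387

387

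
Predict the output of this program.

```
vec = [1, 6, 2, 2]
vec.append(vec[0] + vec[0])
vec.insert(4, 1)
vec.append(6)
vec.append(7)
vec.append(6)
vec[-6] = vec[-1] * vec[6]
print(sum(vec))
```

67

append vec[0]+vec[0] = 1+1 = 2 → [1, 6, 2, 2, 2]
insert 1 at 4 → [1, 6, 2, 2, 1, 2]
append 6 → [1, 6, 2, 2, 1, 2, 6]
append 7 → [1, 6, 2, 2, 1, 2, 6, 7]
append 6 → [1, 6, 2, 2, 1, 2, 6, 7, 6]
vec[-6] = vec[-1]*vec[6] = 6*6 = 36 → [1, 6, 2, 36, 1, 2, 6, 7, 6]
sum = 67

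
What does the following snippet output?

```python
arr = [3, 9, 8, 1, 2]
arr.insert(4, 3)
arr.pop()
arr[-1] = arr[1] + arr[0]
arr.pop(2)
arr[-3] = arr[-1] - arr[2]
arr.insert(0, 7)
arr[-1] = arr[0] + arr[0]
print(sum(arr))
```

insert 3 at 4 → [3, 9, 8, 1, 3, 2]
pop() removes 2 → [3, 9, 8, 1, 3]
arr[-1] = arr[1]+arr[0] = 9+3 = 12 → [3, 9, 8, 1, 12]
pop(2) removes 8 → [3, 9, 1, 12]
arr[-3] = arr[-1]-arr[2] = 12-1 = 11 → [3, 11, 1, 12]
insert 7 at 0 → [7, 3, 11, 1, 12]
arr[-1] = arr[0]+arr[0] = 7+7 = 14 → [7, 3, 11, 1, 14]
sum = 36

36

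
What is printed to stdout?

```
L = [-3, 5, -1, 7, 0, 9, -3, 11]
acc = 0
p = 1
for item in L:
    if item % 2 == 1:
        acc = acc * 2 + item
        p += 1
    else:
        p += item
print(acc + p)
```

item=-3: odd, acc = 0*2+(-3) = -3; p=2
item=5: odd, acc = (-3)*2+5 = -1; p=3
item=-1: odd, acc = (-1)*2+(-1) = -3; p=4
item=7: odd, acc = (-3)*2+7 = 1; p=5
item=0: not odd; p=5
item=9: odd, acc = 1*2+9 = 11; p=6
item=-3: odd, acc = 11*2+(-3) = 19; p=7
item=11: odd, acc = 19*2+11 = 49; p=8
acc+p = 49+8 = 57

57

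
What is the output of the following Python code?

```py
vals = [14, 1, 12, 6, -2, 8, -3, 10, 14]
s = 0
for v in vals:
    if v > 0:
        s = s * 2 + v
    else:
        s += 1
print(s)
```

1246

v=14: >0, s = 0*2+14 = 14
v=1: >0, s = 14*2+1 = 29
v=12: >0, s = 29*2+12 = 70
v=6: >0, s = 70*2+6 = 146
v=-2: not >0, s = 146+1 = 147
v=8: >0, s = 147*2+8 = 302
v=-3: not >0, s = 302+1 = 303
v=10: >0, s = 303*2+10 = 616
v=14: >0, s = 616*2+14 = 1246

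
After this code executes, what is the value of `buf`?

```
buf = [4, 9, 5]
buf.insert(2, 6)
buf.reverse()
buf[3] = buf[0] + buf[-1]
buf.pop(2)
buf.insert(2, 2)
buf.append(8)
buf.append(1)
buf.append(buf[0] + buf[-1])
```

[5, 6, 2, 9, 8, 1, 6]

insert 6 at 2 → [4, 9, 6, 5]
reverse → [5, 6, 9, 4]
buf[3] = buf[0]+buf[-1] = 5+4 = 9 → [5, 6, 9, 9]
pop(2) removes 9 → [5, 6, 9]
insert 2 at 2 → [5, 6, 2, 9]
append 8 → [5, 6, 2, 9, 8]
append 1 → [5, 6, 2, 9, 8, 1]
append buf[0]+buf[-1] = 5+1 = 6 → [5, 6, 2, 9, 8, 1, 6]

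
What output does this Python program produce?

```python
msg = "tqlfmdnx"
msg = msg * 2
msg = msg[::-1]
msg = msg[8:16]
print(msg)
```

repeat ×2 → 'tqlfmdnxtqlfmdnx'
reverse → 'xndmflqtxndmflqt'
slice [8:16] → 'xndmflqt'

xndmflqt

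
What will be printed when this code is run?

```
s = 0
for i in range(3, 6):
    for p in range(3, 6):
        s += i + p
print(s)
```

72

i=3,p=3: s = 0+6 = 6
i=3,p=4: s = 6+7 = 13
i=3,p=5: s = 13+8 = 21
i=4,p=3: s = 21+7 = 28
i=4,p=4: s = 28+8 = 36
i=4,p=5: s = 36+9 = 45
i=5,p=3: s = 45+8 = 53
i=5,p=4: s = 53+9 = 62
i=5,p=5: s = 62+10 = 72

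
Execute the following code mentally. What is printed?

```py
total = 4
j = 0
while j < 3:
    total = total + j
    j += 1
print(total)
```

j=0: total = 4+0 = 4
j=1: total = 4+1 = 5
j=2: total = 5+2 = 7

7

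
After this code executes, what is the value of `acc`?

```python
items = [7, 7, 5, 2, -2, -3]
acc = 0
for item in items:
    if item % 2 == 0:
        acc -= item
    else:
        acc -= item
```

item=7: not even, acc = 0-7 = -7
item=7: not even, acc = (-7)-7 = -14
item=5: not even, acc = (-14)-5 = -19
item=2: even, acc = (-19)-2 = -21
item=-2: even, acc = (-21)-(-2) = -19
item=-3: not even, acc = (-19)-(-3) = -16

-16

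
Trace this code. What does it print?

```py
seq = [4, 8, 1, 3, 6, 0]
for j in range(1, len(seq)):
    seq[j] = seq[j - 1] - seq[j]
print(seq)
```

j=1: seq[1] = 4-8 = -4 → [4, -4, 1, 3, 6, 0]
j=2: seq[2] = (-4)-1 = -5 → [4, -4, -5, 3, 6, 0]
j=3: seq[3] = (-5)-3 = -8 → [4, -4, -5, -8, 6, 0]
j=4: seq[4] = (-8)-6 = -14 → [4, -4, -5, -8, -14, 0]
j=5: seq[5] = (-14)-0 = -14 → [4, -4, -5, -8, -14, -14]

[4, -4, -5, -8, -14, -14]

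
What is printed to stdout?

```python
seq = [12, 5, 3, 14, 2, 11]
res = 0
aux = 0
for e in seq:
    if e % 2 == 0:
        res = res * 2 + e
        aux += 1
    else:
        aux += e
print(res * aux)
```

1716

e=12: even, res = 0*2+12 = 12; aux=1
e=5: not even; aux=6
e=3: not even; aux=9
e=14: even, res = 12*2+14 = 38; aux=10
e=2: even, res = 38*2+2 = 78; aux=11
e=11: not even; aux=22
res*aux = 78*22 = 1716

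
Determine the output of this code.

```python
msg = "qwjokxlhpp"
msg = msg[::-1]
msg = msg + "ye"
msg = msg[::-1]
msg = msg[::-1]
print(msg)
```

pphlxkojwqye

reverse → 'pphlxkojwq'
+ 'ye' → 'pphlxkojwqye'
reverse → 'eyqwjokxlhpp'
reverse → 'pphlxkojwqye'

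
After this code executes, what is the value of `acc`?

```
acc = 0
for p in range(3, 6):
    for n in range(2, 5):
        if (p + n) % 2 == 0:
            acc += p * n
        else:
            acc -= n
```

33

p=3,n=2: odd sum, acc = 0-2 = -2
p=3,n=3: even sum, acc = (-2)+9 = 7
p=3,n=4: odd sum, acc = 7-4 = 3
p=4,n=2: even sum, acc = 3+8 = 11
p=4,n=3: odd sum, acc = 11-3 = 8
p=4,n=4: even sum, acc = 8+16 = 24
p=5,n=2: odd sum, acc = 24-2 = 22
p=5,n=3: even sum, acc = 22+15 = 37
p=5,n=4: odd sum, acc = 37-4 = 33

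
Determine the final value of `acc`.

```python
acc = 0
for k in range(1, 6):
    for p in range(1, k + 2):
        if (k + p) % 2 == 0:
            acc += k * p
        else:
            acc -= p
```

k=1,p=1: even sum, acc = 0+1 = 1
k=1,p=2: odd sum, acc = 1-2 = -1
k=2,p=1: odd sum, acc = (-1)-1 = -2
k=2,p=2: even sum, acc = (-2)+4 = 2
k=2,p=3: odd sum, acc = 2-3 = -1
k=3,p=1: even sum, acc = (-1)+3 = 2
k=3,p=2: odd sum, acc = 2-2 = 0
k=3,p=3: even sum, acc = 0+9 = 9
k=3,p=4: odd sum, acc = 9-4 = 5
k=4,p=1: odd sum, acc = 5-1 = 4
k=4,p=2: even sum, acc = 4+8 = 12
k=4,p=3: odd sum, acc = 12-3 = 9
k=4,p=4: even sum, acc = 9+16 = 25
k=4,p=5: odd sum, acc = 25-5 = 20
k=5,p=1: even sum, acc = 20+5 = 25
k=5,p=2: odd sum, acc = 25-2 = 23
k=5,p=3: even sum, acc = 23+15 = 38
k=5,p=4: odd sum, acc = 38-4 = 34
k=5,p=5: even sum, acc = 34+25 = 59
k=5,p=6: odd sum, acc = 59-6 = 53

53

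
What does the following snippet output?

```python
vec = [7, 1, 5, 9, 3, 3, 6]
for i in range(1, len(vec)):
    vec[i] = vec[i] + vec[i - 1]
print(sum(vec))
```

i=1: vec[1] = 1+7 = 8 → [7, 8, 5, 9, 3, 3, 6]
i=2: vec[2] = 5+8 = 13 → [7, 8, 13, 9, 3, 3, 6]
i=3: vec[3] = 9+13 = 22 → [7, 8, 13, 22, 3, 3, 6]
i=4: vec[4] = 3+22 = 25 → [7, 8, 13, 22, 25, 3, 6]
i=5: vec[5] = 3+25 = 28 → [7, 8, 13, 22, 25, 28, 6]
i=6: vec[6] = 6+28 = 34 → [7, 8, 13, 22, 25, 28, 34]
sum = 137

137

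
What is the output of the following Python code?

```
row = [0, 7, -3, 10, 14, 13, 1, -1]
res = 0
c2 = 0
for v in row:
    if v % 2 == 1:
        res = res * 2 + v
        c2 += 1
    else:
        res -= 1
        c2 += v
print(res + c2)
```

122

v=0: not odd, res = 0-1 = -1; c2=0
v=7: odd, res = (-1)*2+7 = 5; c2=1
v=-3: odd, res = 5*2+(-3) = 7; c2=2
v=10: not odd, res = 7-1 = 6; c2=12
v=14: not odd, res = 6-1 = 5; c2=26
v=13: odd, res = 5*2+13 = 23; c2=27
v=1: odd, res = 23*2+1 = 47; c2=28
v=-1: odd, res = 47*2+(-1) = 93; c2=29
res+c2 = 93+29 = 122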